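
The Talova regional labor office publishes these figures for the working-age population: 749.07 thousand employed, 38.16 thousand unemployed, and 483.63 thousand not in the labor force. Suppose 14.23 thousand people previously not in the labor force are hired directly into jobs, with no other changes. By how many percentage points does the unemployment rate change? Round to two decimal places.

The unemployment rate changes by −0.09 percentage points.

Initially, labor force = 749.07 + 38.16 = 787.23 thousand, so u = 38.16/787.23 = 4.85%.
After the change, employed and labor force both rise by 14.23; unemployed unchanged → E = 763.30, U = 38.16, labor force = 801.46 thousand.
New unemployment rate = 38.16 / 801.46 = 4.76%.
Change = 4.76% − 4.85% = −0.09 percentage points.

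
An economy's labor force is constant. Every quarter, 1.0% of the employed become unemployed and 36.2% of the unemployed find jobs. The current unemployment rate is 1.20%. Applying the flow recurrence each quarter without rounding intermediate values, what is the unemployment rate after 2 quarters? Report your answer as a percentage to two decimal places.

Unemployment rate after two quarters ≈ 2.10%.

With a fixed labor force, u_{t+1} = u_t + s·(1−u_t) − f·u_t = u_t·(1−s−f) + s.
Here 1−s−f = 0.628 and s = 0.010.
u_1 = 0.012000 × 0.628 + 0.010 = 0.017536.
u_2 = 0.017536 × 0.628 + 0.010 = 0.021013.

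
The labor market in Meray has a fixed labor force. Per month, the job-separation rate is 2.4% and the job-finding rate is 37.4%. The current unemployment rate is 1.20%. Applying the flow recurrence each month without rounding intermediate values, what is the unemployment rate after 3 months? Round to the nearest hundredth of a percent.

Unemployment rate after three months ≈ 4.98%.

With a fixed labor force, u_{t+1} = u_t + s·(1−u_t) − f·u_t = u_t·(1−s−f) + s.
Here 1−s−f = 0.602 and s = 0.024.
u_1 = 0.012000 × 0.602 + 0.024 = 0.031224.
u_2 = 0.031224 × 0.602 + 0.024 = 0.042797.
u_3 = 0.042797 × 0.602 + 0.024 = 0.049764.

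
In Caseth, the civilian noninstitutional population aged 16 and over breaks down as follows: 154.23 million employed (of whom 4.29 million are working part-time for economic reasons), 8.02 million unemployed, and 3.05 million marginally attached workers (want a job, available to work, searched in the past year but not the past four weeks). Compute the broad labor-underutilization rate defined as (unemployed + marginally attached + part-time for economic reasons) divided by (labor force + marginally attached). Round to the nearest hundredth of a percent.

Labor force = 154.23 + 8.02 = 162.25 million.
Numerator = 8.02 + 3.05 + 4.29 = 15.36 million.
Denominator = 162.25 + 3.05 = 165.30 million.
Broad rate = 15.36 / 165.30 = 9.29%.

Broad underutilization rate ≈ 9.29%.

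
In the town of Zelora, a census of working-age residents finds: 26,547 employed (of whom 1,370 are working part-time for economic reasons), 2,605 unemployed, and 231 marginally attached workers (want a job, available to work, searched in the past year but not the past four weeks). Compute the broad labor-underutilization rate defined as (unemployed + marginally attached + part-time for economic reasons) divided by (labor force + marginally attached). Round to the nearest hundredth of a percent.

Labor force = 26,547 + 2,605 = 29,152.
Numerator = 2,605 + 231 + 1,370 = 4,206.
Denominator = 29,152 + 231 = 29,383.
Broad rate = 4,206 / 29,383 = 14.31%.

Broad underutilization rate ≈ 14.31%.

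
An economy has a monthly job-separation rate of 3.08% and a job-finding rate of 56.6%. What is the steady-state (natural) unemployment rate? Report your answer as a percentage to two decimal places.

At steady state the flows balance: s·E = f·U, so U/(E+U) = s/(s+f).
u* = 3.08 / (3.08 + 56.6) = 3.08 / 59.68 = 5.16%.

Steady-state unemployment rate ≈ 5.16%.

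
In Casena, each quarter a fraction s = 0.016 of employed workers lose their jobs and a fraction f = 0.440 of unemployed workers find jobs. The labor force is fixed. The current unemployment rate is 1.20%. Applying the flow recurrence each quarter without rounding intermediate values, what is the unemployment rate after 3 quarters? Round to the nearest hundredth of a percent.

Unemployment rate after three quarters ≈ 3.14%.

With a fixed labor force, u_{t+1} = u_t + s·(1−u_t) − f·u_t = u_t·(1−s−f) + s.
Here 1−s−f = 0.544 and s = 0.016.
u_1 = 0.012000 × 0.544 + 0.016 = 0.022528.
u_2 = 0.022528 × 0.544 + 0.016 = 0.028255.
u_3 = 0.028255 × 0.544 + 0.016 = 0.031371.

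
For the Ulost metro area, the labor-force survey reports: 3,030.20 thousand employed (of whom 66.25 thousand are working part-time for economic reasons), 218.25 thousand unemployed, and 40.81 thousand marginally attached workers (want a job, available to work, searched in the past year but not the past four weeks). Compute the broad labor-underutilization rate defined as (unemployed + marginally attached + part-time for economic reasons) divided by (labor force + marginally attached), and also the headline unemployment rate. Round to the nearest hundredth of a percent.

Broad underutilization rate ≈ 9.89%; headline unemployment rate ≈ 6.72%.

Labor force = 3,030.20 + 218.25 = 3,248.45 thousand.
Numerator = 218.25 + 40.81 + 66.25 = 325.31 thousand.
Denominator = 3,248.45 + 40.81 = 3,289.26 thousand.
Broad rate = 325.31 / 3,289.26 = 9.89%.
Headline unemployment rate = 218.25 / 3,248.45 = 6.72%.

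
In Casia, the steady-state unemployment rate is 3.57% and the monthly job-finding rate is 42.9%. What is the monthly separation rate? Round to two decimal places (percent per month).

From u* = s/(s+f): s = u·f/(1−u).
s = 0.0357 × 42.9 / (1 − 0.0357) = 1.5315 / 0.9643 ≈ 1.59% per month.

Separation rate ≈ 1.59% per month.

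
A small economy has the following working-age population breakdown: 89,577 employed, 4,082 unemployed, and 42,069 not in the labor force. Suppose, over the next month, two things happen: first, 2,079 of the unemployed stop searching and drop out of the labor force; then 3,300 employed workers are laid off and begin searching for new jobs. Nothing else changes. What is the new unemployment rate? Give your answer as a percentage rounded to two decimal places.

Initially, labor force = 89,577 + 4,082 = 93,659, so u = 4,082/93,659 = 4.36%.
After the first change, unemployed and labor force both fall by 2,079 → E = 89,577, U = 2,003, labor force = 91,580.
After the second change, employed falls and unemployed rises by 3,300; labor force unchanged → E = 86,277, U = 5,303, labor force = 91,580.
New unemployment rate = 5,303 / 91,580 = 5.79%.

New unemployment rate ≈ 5.79%.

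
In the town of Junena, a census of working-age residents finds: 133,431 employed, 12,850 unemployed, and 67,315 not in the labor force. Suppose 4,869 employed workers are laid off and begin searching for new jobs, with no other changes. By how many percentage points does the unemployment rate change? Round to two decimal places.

Initially, labor force = 133,431 + 12,850 = 146,281, so u = 12,850/146,281 = 8.78%.
After the change, employed falls and unemployed rises by 4,869; labor force unchanged → E = 128,562, U = 17,719, labor force = 146,281.
New unemployment rate = 17,719 / 146,281 = 12.11%.
Change = 12.11% − 8.78% = +3.33 percentage points.

The unemployment rate changes by +3.33 percentage points.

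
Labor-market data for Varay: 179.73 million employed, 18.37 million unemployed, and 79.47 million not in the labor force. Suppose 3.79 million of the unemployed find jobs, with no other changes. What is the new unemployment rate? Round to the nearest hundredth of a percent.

New unemployment rate ≈ 7.36%.

Initially, labor force = 179.73 + 18.37 = 198.10 million, so u = 18.37/198.10 = 9.27%.
After the change, unemployed falls and employed rises by 3.79; labor force unchanged → E = 183.52, U = 14.58, labor force = 198.10 million.
New unemployment rate = 14.58 / 198.10 = 7.36%.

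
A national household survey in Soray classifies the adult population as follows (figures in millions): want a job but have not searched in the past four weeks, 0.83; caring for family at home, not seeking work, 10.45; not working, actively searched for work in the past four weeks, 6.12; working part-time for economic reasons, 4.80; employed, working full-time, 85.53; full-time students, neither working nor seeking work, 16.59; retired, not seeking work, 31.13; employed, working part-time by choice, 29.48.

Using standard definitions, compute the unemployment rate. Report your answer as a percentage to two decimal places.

Employed = 4.80 + 85.53 + 29.48 = 119.81 million (anyone who worked, including part-time for economic reasons, counts as employed).
Unemployed = 6.12 million.
Labor force = 119.81 + 6.12 = 125.93 million.
Unemployment rate = 6.12 / 125.93 = 4.86%.

Unemployment rate ≈ 4.86%.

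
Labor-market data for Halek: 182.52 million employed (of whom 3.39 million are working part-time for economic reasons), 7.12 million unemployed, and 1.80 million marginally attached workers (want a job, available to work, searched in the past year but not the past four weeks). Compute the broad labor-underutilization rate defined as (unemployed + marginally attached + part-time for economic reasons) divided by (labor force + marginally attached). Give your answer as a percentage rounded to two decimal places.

Labor force = 182.52 + 7.12 = 189.64 million.
Numerator = 7.12 + 1.80 + 3.39 = 12.31 million.
Denominator = 189.64 + 1.80 = 191.44 million.
Broad rate = 12.31 / 191.44 = 6.43%.

Broad underutilization rate ≈ 6.43%.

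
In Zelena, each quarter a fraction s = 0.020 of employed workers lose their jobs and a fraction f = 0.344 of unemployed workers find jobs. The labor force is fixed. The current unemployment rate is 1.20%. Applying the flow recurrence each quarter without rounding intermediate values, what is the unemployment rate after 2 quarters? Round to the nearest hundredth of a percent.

With a fixed labor force, u_{t+1} = u_t + s·(1−u_t) − f·u_t = u_t·(1−s−f) + s.
Here 1−s−f = 0.636 and s = 0.020.
u_1 = 0.012000 × 0.636 + 0.020 = 0.027632.
u_2 = 0.027632 × 0.636 + 0.020 = 0.037574.

Unemployment rate after two quarters ≈ 3.76%.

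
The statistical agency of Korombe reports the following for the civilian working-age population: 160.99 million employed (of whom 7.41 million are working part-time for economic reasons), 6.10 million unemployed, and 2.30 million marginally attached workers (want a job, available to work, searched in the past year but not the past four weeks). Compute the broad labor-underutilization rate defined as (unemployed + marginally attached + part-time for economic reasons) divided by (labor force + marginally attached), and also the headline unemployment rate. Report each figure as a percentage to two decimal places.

Labor force = 160.99 + 6.10 = 167.09 million.
Numerator = 6.10 + 2.30 + 7.41 = 15.81 million.
Denominator = 167.09 + 2.30 = 169.39 million.
Broad rate = 15.81 / 169.39 = 9.33%.
Headline unemployment rate = 6.10 / 167.09 = 3.65%.

Broad underutilization rate ≈ 9.33%; headline unemployment rate ≈ 3.65%.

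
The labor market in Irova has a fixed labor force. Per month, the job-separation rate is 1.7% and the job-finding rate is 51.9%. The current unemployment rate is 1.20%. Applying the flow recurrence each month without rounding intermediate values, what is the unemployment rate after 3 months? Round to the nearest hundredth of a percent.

With a fixed labor force, u_{t+1} = u_t + s·(1−u_t) − f·u_t = u_t·(1−s−f) + s.
Here 1−s−f = 0.464 and s = 0.017.
u_1 = 0.012000 × 0.464 + 0.017 = 0.022568.
u_2 = 0.022568 × 0.464 + 0.017 = 0.027472.
u_3 = 0.027472 × 0.464 + 0.017 = 0.029747.

Unemployment rate after three months ≈ 2.97%.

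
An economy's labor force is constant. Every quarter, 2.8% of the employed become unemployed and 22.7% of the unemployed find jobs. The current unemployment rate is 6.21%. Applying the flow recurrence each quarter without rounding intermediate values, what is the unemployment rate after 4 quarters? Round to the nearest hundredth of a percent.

With a fixed labor force, u_{t+1} = u_t + s·(1−u_t) − f·u_t = u_t·(1−s−f) + s.
Here 1−s−f = 0.745 and s = 0.028.
u_1 = 0.062100 × 0.745 + 0.028 = 0.074264.
u_2 = 0.074264 × 0.745 + 0.028 = 0.083327.
u_3 = 0.083327 × 0.745 + 0.028 = 0.090079.
u_4 = 0.090079 × 0.745 + 0.028 = 0.095109.

Unemployment rate after four quarters ≈ 9.51%.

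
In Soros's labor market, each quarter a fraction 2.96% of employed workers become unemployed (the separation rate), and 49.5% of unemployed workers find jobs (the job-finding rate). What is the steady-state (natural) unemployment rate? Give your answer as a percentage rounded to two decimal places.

At steady state the flows balance: s·E = f·U, so U/(E+U) = s/(s+f).
u* = 2.96 / (2.96 + 49.5) = 2.96 / 52.46 = 5.64%.

Steady-state unemployment rate ≈ 5.64%.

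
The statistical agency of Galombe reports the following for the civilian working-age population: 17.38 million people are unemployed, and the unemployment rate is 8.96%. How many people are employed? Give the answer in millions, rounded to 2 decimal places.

About 176.59 million are employed.

Labor force = U / u = 17.38 / 0.0896 ≈ 193.97 million.
Employed = labor force − unemployed = 193.97 − 17.38 = 176.59 million.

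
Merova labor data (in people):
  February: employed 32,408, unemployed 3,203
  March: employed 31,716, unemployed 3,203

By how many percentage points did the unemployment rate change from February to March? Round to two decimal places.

February: labor force = 32,408 + 3,203 = 35,611; u = 3,203/35,611 = 8.99%.
March: labor force = 31,716 + 3,203 = 34,919; u = 3,203/34,919 = 9.17%.
Change = 9.17% − 8.99% = +0.18 pp.

The unemployment rate changed by +0.18 percentage points.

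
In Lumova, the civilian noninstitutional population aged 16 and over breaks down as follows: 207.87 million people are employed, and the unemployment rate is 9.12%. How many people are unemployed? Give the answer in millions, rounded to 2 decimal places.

Let U be the number unemployed. The labor force is E + U, and U/(E+U) = 0.0912.
So U = 0.0912 × 207.87 / (1 − 0.0912) = 18.9577 / 0.9088 ≈ 20.86 million.

About 20.86 million are unemployed.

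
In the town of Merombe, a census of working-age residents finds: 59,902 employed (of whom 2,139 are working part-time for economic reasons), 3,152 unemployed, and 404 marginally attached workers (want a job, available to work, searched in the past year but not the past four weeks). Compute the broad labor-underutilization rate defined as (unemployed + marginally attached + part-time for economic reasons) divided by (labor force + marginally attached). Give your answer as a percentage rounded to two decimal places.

Labor force = 59,902 + 3,152 = 63,054.
Numerator = 3,152 + 404 + 2,139 = 5,695.
Denominator = 63,054 + 404 = 63,458.
Broad rate = 5,695 / 63,458 = 8.97%.

Broad underutilization rate ≈ 8.97%.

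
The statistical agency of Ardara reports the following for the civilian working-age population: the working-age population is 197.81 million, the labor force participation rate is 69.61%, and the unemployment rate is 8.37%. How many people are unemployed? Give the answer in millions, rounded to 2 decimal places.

About 11.53 million are unemployed.

Labor force = 0.6961 × 197.81 = 137.70 million.
Unemployed = 0.0837 × 137.70 ≈ 11.53 million.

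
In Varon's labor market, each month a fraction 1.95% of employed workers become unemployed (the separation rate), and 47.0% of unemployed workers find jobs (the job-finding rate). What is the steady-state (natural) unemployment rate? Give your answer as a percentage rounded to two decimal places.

At steady state the flows balance: s·E = f·U, so U/(E+U) = s/(s+f).
u* = 1.95 / (1.95 + 47.0) = 1.95 / 48.95 = 3.98%.

Steady-state unemployment rate ≈ 3.98%.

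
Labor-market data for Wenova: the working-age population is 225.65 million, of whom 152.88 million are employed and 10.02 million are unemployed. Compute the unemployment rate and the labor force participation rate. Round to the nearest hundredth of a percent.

Unemployment rate ≈ 6.15%; labor force participation rate ≈ 72.19%.

Labor force = employed + unemployed = 152.88 + 10.02 = 162.90 million.
Unemployment rate = 10.02 / 162.90 = 6.15%.
Labor force participation rate = 162.90 / 225.65 = 72.19%.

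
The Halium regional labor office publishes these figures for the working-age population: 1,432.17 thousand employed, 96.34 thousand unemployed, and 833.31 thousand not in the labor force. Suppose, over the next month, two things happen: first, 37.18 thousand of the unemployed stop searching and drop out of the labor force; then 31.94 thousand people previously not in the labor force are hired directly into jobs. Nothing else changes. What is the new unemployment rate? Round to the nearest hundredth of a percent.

New unemployment rate ≈ 3.88%.

Initially, labor force = 1,432.17 + 96.34 = 1,528.51 thousand, so u = 96.34/1,528.51 = 6.30%.
After the first change, unemployed and labor force both fall by 37.18 → E = 1,432.17, U = 59.16, labor force = 1,491.33 thousand.
After the second change, employed and labor force both rise by 31.94; unemployed unchanged → E = 1,464.11, U = 59.16, labor force = 1,523.27 thousand.
New unemployment rate = 59.16 / 1,523.27 = 3.88%.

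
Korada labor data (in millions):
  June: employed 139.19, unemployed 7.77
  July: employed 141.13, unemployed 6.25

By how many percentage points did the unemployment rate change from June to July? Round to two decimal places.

June: labor force = 139.19 + 7.77 = 146.96; u = 7.77/146.96 = 5.29%.
July: labor force = 141.13 + 6.25 = 147.38; u = 6.25/147.38 = 4.24%.
Change = 4.24% − 5.29% = −1.05 pp.

The unemployment rate changed by −1.05 percentage points.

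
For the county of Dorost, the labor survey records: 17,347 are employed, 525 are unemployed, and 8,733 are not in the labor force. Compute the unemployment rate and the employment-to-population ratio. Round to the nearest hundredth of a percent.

Labor force = employed + unemployed = 17,347 + 525 = 17,872.
Working-age population = 17,872 + 8,733 = 26,605.
Unemployment rate = 525 / 17,872 = 2.94%.
Employment-population ratio = 17,347 / 26,605 = 65.20%.

Unemployment rate ≈ 2.94%; employment-population ratio ≈ 65.20%.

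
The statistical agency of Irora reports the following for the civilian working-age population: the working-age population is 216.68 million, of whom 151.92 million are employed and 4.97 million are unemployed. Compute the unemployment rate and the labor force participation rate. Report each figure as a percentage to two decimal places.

Labor force = employed + unemployed = 151.92 + 4.97 = 156.89 million.
Unemployment rate = 4.97 / 156.89 = 3.17%.
Labor force participation rate = 156.89 / 216.68 = 72.41%.

Unemployment rate ≈ 3.17%; labor force participation rate ≈ 72.41%.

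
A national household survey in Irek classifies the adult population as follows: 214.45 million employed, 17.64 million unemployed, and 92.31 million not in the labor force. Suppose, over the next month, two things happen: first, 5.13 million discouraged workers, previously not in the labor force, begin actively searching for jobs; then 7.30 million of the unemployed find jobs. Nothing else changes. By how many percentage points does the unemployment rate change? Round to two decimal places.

Initially, labor force = 214.45 + 17.64 = 232.09 million, so u = 17.64/232.09 = 7.60%.
After the first change, unemployed and labor force both rise by 5.13 → E = 214.45, U = 22.77, labor force = 237.22 million.
After the second change, unemployed falls and employed rises by 7.30; labor force unchanged → E = 221.75, U = 15.47, labor force = 237.22 million.
New unemployment rate = 15.47 / 237.22 = 6.52%.
Change = 6.52% − 7.60% = −1.08 percentage points.

The unemployment rate changes by −1.08 percentage points.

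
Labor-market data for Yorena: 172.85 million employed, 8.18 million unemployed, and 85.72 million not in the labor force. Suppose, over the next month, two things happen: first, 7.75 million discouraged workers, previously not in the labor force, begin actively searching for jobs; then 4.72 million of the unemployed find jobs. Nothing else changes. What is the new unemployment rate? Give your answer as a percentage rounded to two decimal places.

Initially, labor force = 172.85 + 8.18 = 181.03 million, so u = 8.18/181.03 = 4.52%.
After the first change, unemployed and labor force both rise by 7.75 → E = 172.85, U = 15.93, labor force = 188.78 million.
After the second change, unemployed falls and employed rises by 4.72; labor force unchanged → E = 177.57, U = 11.21, labor force = 188.78 million.
New unemployment rate = 11.21 / 188.78 = 5.94%.

New unemployment rate ≈ 5.94%.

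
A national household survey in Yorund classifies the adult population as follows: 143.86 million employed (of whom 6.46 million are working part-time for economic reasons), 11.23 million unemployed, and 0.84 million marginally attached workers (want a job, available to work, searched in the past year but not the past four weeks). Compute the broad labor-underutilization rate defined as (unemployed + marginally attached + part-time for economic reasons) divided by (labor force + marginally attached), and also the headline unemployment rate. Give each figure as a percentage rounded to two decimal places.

Broad underutilization rate ≈ 11.88%; headline unemployment rate ≈ 7.24%.

Labor force = 143.86 + 11.23 = 155.09 million.
Numerator = 11.23 + 0.84 + 6.46 = 18.53 million.
Denominator = 155.09 + 0.84 = 155.93 million.
Broad rate = 18.53 / 155.93 = 11.88%.
Headline unemployment rate = 11.23 / 155.09 = 7.24%.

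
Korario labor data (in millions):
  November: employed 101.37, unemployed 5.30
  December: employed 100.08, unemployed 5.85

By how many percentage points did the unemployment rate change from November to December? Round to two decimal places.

November: labor force = 101.37 + 5.30 = 106.67; u = 5.30/106.67 = 4.97%.
December: labor force = 100.08 + 5.85 = 105.93; u = 5.85/105.93 = 5.52%.
Change = 5.52% − 4.97% = +0.55 pp.

The unemployment rate changed by +0.55 percentage points.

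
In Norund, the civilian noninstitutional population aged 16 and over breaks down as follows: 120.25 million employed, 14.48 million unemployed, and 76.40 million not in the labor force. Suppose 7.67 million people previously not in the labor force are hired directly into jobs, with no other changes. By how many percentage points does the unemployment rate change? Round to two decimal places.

Initially, labor force = 120.25 + 14.48 = 134.73 million, so u = 14.48/134.73 = 10.75%.
After the change, employed and labor force both rise by 7.67; unemployed unchanged → E = 127.92, U = 14.48, labor force = 142.40 million.
New unemployment rate = 14.48 / 142.40 = 10.17%.
Change = 10.17% − 10.75% = −0.58 percentage points.

The unemployment rate changes by −0.58 percentage points.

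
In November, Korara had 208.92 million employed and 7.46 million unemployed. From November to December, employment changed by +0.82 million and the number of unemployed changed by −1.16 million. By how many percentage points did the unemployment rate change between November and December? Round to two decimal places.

November: labor force = 208.92 + 7.46 = 216.38; u = 7.46/216.38 = 3.45%.
December: labor force = 209.74 + 6.30 = 216.04; u = 6.30/216.04 = 2.92%.
Change = 2.92% − 3.45% = −0.53 pp.

The unemployment rate changed by −0.53 percentage points.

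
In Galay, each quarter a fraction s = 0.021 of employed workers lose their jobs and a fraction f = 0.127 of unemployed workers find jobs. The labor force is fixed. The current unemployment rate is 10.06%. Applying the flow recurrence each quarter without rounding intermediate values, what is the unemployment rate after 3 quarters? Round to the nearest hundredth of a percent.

Unemployment rate after three quarters ≈ 11.64%.

With a fixed labor force, u_{t+1} = u_t + s·(1−u_t) − f·u_t = u_t·(1−s−f) + s.
Here 1−s−f = 0.852 and s = 0.021.
u_1 = 0.100600 × 0.852 + 0.021 = 0.106711.
u_2 = 0.106711 × 0.852 + 0.021 = 0.111918.
u_3 = 0.111918 × 0.852 + 0.021 = 0.116354.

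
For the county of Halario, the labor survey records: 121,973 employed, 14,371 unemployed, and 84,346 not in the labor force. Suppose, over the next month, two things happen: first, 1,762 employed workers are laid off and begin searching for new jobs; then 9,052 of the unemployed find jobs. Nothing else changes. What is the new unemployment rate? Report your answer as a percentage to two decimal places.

Initially, labor force = 121,973 + 14,371 = 136,344, so u = 14,371/136,344 = 10.54%.
After the first change, employed falls and unemployed rises by 1,762; labor force unchanged → E = 120,211, U = 16,133, labor force = 136,344.
After the second change, unemployed falls and employed rises by 9,052; labor force unchanged → E = 129,263, U = 7,081, labor force = 136,344.
New unemployment rate = 7,081 / 136,344 = 5.19%.

New unemployment rate ≈ 5.19%.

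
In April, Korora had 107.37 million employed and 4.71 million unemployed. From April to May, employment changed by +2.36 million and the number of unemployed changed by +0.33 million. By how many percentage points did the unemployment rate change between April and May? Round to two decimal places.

April: labor force = 107.37 + 4.71 = 112.08; u = 4.71/112.08 = 4.20%.
May: labor force = 109.73 + 5.04 = 114.77; u = 5.04/114.77 = 4.39%.
Change = 4.39% − 4.20% = +0.19 pp.

The unemployment rate changed by +0.19 percentage points.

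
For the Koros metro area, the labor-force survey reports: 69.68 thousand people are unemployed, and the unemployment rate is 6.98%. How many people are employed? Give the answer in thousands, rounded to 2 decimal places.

Labor force = U / u = 69.68 / 0.0698 ≈ 998.28 thousand.
Employed = labor force − unemployed = 998.28 − 69.68 = 928.60 thousand.

About 928.60 thousand are employed.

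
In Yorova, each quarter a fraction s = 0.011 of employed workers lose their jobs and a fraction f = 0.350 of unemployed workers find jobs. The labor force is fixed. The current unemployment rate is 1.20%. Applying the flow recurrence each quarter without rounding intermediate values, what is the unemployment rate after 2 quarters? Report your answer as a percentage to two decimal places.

With a fixed labor force, u_{t+1} = u_t + s·(1−u_t) − f·u_t = u_t·(1−s−f) + s.
Here 1−s−f = 0.639 and s = 0.011.
u_1 = 0.012000 × 0.639 + 0.011 = 0.018668.
u_2 = 0.018668 × 0.639 + 0.011 = 0.022929.

Unemployment rate after two quarters ≈ 2.29%.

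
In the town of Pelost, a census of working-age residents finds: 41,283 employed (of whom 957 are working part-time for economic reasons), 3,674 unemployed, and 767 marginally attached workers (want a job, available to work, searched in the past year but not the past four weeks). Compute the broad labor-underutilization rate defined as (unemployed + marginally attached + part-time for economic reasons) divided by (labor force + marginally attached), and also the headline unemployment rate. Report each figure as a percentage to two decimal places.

Labor force = 41,283 + 3,674 = 44,957.
Numerator = 3,674 + 767 + 957 = 5,398.
Denominator = 44,957 + 767 = 45,724.
Broad rate = 5,398 / 45,724 = 11.81%.
Headline unemployment rate = 3,674 / 44,957 = 8.17%.

Broad underutilization rate ≈ 11.81%; headline unemployment rate ≈ 8.17%.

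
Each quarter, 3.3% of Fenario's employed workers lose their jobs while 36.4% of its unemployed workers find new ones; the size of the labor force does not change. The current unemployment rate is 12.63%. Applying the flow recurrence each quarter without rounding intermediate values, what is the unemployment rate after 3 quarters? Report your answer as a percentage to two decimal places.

With a fixed labor force, u_{t+1} = u_t + s·(1−u_t) − f·u_t = u_t·(1−s−f) + s.
Here 1−s−f = 0.603 and s = 0.033.
u_1 = 0.126300 × 0.603 + 0.033 = 0.109159.
u_2 = 0.109159 × 0.603 + 0.033 = 0.098823.
u_3 = 0.098823 × 0.603 + 0.033 = 0.092590.

Unemployment rate after three quarters ≈ 9.26%.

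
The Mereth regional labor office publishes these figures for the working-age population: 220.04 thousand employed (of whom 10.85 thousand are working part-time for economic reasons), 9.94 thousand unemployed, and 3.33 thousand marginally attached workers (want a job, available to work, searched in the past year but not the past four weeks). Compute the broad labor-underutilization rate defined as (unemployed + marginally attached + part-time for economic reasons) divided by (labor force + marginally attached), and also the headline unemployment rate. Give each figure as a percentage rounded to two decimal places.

Labor force = 220.04 + 9.94 = 229.98 thousand.
Numerator = 9.94 + 3.33 + 10.85 = 24.12 thousand.
Denominator = 229.98 + 3.33 = 233.31 thousand.
Broad rate = 24.12 / 233.31 = 10.34%.
Headline unemployment rate = 9.94 / 229.98 = 4.32%.

Broad underutilization rate ≈ 10.34%; headline unemployment rate ≈ 4.32%.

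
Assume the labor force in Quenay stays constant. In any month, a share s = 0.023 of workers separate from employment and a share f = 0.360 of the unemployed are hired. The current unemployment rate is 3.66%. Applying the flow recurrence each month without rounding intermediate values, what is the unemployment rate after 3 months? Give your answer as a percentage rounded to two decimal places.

Unemployment rate after three months ≈ 5.45%.

With a fixed labor force, u_{t+1} = u_t + s·(1−u_t) − f·u_t = u_t·(1−s−f) + s.
Here 1−s−f = 0.617 and s = 0.023.
u_1 = 0.036600 × 0.617 + 0.023 = 0.045582.
u_2 = 0.045582 × 0.617 + 0.023 = 0.051124.
u_3 = 0.051124 × 0.617 + 0.023 = 0.054544.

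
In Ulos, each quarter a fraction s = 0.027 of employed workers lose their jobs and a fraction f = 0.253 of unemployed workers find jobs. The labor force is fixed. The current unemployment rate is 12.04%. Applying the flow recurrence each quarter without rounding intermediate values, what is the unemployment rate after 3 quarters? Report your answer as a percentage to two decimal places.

With a fixed labor force, u_{t+1} = u_t + s·(1−u_t) − f·u_t = u_t·(1−s−f) + s.
Here 1−s−f = 0.720 and s = 0.027.
u_1 = 0.120400 × 0.720 + 0.027 = 0.113688.
u_2 = 0.113688 × 0.720 + 0.027 = 0.108855.
u_3 = 0.108855 × 0.720 + 0.027 = 0.105376.

Unemployment rate after three quarters ≈ 10.54%.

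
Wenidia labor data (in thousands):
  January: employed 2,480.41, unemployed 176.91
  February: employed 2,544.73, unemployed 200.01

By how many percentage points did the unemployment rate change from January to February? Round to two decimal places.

January: labor force = 2,480.41 + 176.91 = 2,657.32; u = 176.91/2,657.32 = 6.66%.
February: labor force = 2,544.73 + 200.01 = 2,744.74; u = 200.01/2,744.74 = 7.29%.
Change = 7.29% − 6.66% = +0.63 pp.

The unemployment rate changed by +0.63 percentage points.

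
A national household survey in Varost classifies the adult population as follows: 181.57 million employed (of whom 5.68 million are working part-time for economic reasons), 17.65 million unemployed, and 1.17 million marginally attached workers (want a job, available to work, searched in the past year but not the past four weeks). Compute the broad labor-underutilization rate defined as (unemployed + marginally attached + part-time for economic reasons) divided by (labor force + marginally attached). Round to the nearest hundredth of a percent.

Labor force = 181.57 + 17.65 = 199.22 million.
Numerator = 17.65 + 1.17 + 5.68 = 24.50 million.
Denominator = 199.22 + 1.17 = 200.39 million.
Broad rate = 24.50 / 200.39 = 12.23%.

Broad underutilization rate ≈ 12.23%.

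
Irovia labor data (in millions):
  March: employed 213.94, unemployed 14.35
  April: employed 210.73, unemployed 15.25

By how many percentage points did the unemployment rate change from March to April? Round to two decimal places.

The unemployment rate changed by +0.46 percentage points.

March: labor force = 213.94 + 14.35 = 228.29; u = 14.35/228.29 = 6.29%.
April: labor force = 210.73 + 15.25 = 225.98; u = 15.25/225.98 = 6.75%.
Change = 6.75% − 6.29% = +0.46 pp.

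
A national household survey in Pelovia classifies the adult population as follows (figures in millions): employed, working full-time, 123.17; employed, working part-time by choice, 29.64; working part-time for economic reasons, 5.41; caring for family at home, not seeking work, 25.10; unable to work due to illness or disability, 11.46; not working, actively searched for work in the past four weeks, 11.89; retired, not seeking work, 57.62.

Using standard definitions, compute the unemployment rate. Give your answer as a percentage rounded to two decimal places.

Employed = 123.17 + 29.64 + 5.41 = 158.22 million (anyone who worked, including part-time for economic reasons, counts as employed).
Unemployed = 11.89 million.
Labor force = 158.22 + 11.89 = 170.11 million.
Unemployment rate = 11.89 / 170.11 = 6.99%.

Unemployment rate ≈ 6.99%.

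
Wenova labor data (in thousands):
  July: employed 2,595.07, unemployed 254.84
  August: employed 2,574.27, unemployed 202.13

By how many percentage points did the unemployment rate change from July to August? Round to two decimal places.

July: labor force = 2,595.07 + 254.84 = 2,849.91; u = 254.84/2,849.91 = 8.94%.
August: labor force = 2,574.27 + 202.13 = 2,776.40; u = 202.13/2,776.40 = 7.28%.
Change = 7.28% − 8.94% = −1.66 pp.

The unemployment rate changed by −1.66 percentage points.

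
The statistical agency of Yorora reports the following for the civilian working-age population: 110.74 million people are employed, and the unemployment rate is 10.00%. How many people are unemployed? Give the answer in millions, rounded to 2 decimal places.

About 12.30 million are unemployed.

Let U be the number unemployed. The labor force is E + U, and U/(E+U) = 0.1000.
So U = 0.1000 × 110.74 / (1 − 0.1000) = 11.0740 / 0.9000 ≈ 12.30 million.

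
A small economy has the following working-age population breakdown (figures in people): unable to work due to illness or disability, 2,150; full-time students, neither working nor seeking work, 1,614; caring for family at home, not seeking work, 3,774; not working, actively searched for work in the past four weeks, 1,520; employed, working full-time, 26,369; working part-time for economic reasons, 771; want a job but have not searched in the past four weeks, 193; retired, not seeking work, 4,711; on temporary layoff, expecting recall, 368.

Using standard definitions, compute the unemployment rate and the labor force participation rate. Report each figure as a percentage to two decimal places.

Employed = 26,369 + 771 = 27,140 (anyone who worked, including part-time for economic reasons, counts as employed).
Unemployed = 1,520 + 368 = 1,888 (jobless and actively searching, or on temporary layoff).
Labor force = 27,140 + 1,888 = 29,028.
Not in labor force = 2,150 + 1,614 + 3,774 + 193 + 4,711 = 12,442 (those not working and not actively searching are outside the labor force — including those who want a job but have given up searching).
Civilian working-age population = 29,028 + 12,442 = 41,470.
Unemployment rate = 1,888 / 29,028 = 6.50%.
Labor force participation rate = 29,028 / 41,470 = 70.00%.

Unemployment rate ≈ 6.50%; labor force participation rate ≈ 70.00%.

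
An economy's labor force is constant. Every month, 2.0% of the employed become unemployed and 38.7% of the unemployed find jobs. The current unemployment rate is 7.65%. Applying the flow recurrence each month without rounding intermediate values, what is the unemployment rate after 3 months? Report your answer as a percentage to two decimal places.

Unemployment rate after three months ≈ 5.48%.

With a fixed labor force, u_{t+1} = u_t + s·(1−u_t) − f·u_t = u_t·(1−s−f) + s.
Here 1−s−f = 0.593 and s = 0.020.
u_1 = 0.076500 × 0.593 + 0.020 = 0.065364.
u_2 = 0.065364 × 0.593 + 0.020 = 0.058761.
u_3 = 0.058761 × 0.593 + 0.020 = 0.054845.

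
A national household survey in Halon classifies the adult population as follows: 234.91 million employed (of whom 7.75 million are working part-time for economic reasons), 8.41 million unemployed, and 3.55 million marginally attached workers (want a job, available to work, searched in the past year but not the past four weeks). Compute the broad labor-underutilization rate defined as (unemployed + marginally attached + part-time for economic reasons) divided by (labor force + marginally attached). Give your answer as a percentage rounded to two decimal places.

Labor force = 234.91 + 8.41 = 243.32 million.
Numerator = 8.41 + 3.55 + 7.75 = 19.71 million.
Denominator = 243.32 + 3.55 = 246.87 million.
Broad rate = 19.71 / 246.87 = 7.98%.

Broad underutilization rate ≈ 7.98%.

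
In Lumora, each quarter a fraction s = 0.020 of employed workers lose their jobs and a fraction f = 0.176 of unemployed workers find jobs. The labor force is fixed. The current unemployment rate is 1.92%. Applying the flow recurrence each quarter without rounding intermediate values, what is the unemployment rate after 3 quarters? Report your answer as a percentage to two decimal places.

With a fixed labor force, u_{t+1} = u_t + s·(1−u_t) − f·u_t = u_t·(1−s−f) + s.
Here 1−s−f = 0.804 and s = 0.020.
u_1 = 0.019200 × 0.804 + 0.020 = 0.035437.
u_2 = 0.035437 × 0.804 + 0.020 = 0.048491.
u_3 = 0.048491 × 0.804 + 0.020 = 0.058987.

Unemployment rate after three quarters ≈ 5.90%.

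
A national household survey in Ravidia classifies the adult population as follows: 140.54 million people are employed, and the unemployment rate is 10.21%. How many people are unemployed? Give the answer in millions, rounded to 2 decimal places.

Let U be the number unemployed. The labor force is E + U, and U/(E+U) = 0.1021.
So U = 0.1021 × 140.54 / (1 − 0.1021) = 14.3491 / 0.8979 ≈ 15.98 million.

About 15.98 million are unemployed.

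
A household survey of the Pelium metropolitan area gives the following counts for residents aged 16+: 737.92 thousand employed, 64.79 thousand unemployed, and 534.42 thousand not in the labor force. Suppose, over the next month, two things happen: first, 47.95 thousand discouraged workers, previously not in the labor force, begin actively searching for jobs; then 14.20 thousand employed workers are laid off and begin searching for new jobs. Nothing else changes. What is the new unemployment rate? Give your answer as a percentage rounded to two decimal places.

New unemployment rate ≈ 14.92%.

Initially, labor force = 737.92 + 64.79 = 802.71 thousand, so u = 64.79/802.71 = 8.07%.
After the first change, unemployed and labor force both rise by 47.95 → E = 737.92, U = 112.74, labor force = 850.66 thousand.
After the second change, employed falls and unemployed rises by 14.20; labor force unchanged → E = 723.72, U = 126.94, labor force = 850.66 thousand.
New unemployment rate = 126.94 / 850.66 = 14.92%.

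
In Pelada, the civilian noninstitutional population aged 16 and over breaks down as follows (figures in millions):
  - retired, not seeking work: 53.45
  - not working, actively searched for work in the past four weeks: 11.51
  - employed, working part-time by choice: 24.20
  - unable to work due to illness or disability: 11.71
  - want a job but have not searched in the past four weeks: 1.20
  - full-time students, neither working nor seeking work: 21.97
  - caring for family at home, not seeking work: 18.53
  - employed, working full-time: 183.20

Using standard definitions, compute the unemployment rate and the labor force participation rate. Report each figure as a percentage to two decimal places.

Employed = 24.20 + 183.20 = 207.40 million.
Unemployed = 11.51 million.
Labor force = 207.40 + 11.51 = 218.91 million.
Not in labor force = 53.45 + 11.71 + 1.20 + 21.97 + 18.53 = 106.86 million (those not working and not actively searching are outside the labor force — including those who want a job but have given up searching).
Civilian working-age population = 218.91 + 106.86 = 325.77 million.
Unemployment rate = 11.51 / 218.91 = 5.26%.
Labor force participation rate = 218.91 / 325.77 = 67.20%.

Unemployment rate ≈ 5.26%; labor force participation rate ≈ 67.20%.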